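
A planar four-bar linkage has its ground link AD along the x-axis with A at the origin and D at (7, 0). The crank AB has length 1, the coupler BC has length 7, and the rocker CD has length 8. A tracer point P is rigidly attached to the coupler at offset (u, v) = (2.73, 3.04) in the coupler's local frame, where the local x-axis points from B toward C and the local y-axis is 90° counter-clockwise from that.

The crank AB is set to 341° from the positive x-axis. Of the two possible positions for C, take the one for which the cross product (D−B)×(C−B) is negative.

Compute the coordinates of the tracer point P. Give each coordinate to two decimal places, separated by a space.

A=(0,0), D=(7.00,0)
B = A + 1.00·(cos341°, sin341°) = (0.9455, -0.3256)
|BD| = 6.0632
circle(B,7.00) ∩ circle(D,8.00): a=1.7946, h=6.7660
  candidates: C₊=(2.3743,6.5271) cross=41.024; C₋=(3.1009,-6.9855) cross=-41.024
  mode - wants cross < 0 → take C=(3.1009,-6.9855) (cross=-41.024)
ex = (C−B)/|BC| = (0.3079,-0.9514); ey = (0.9514,0.3079)
P = B + 2.73·ex + 3.04·ey = (4.6784,-1.9869)

4.68 -1.99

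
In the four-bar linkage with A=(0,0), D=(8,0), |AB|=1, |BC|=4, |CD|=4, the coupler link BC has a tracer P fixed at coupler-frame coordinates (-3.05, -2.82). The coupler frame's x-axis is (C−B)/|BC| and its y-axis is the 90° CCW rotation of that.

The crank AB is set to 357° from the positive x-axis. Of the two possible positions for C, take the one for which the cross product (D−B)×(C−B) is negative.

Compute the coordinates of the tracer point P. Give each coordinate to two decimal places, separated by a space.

A=(0,0), D=(8.00,0)
B = A + 1.00·(cos357°, sin357°) = (0.9986, -0.0523)
|BD| = 7.0016
circle(B,4.00) ∩ circle(D,4.00): a=3.5008, h=1.9351
  candidates: C₊=(4.4849,1.9089) cross=13.549; C₋=(4.5138,-1.9612) cross=-13.549
  mode - wants cross < 0 → take C=(4.5138,-1.9612) (cross=-13.549)
ex = (C−B)/|BC| = (0.8788,-0.4772); ey = (0.4772,0.8788)
P = B + -3.05·ex + -2.82·ey = (-3.0274,-1.0750)

-3.03 -1.08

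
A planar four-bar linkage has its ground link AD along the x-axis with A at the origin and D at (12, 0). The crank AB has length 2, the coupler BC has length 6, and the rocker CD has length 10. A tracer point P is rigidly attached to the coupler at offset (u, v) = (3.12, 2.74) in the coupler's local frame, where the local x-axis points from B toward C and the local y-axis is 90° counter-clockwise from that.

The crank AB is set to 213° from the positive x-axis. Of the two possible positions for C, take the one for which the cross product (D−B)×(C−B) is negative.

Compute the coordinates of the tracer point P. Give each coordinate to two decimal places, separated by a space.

2.46 -0.74

A=(0,0), D=(12.00,0)
B = A + 2.00·(cos213°, sin213°) = (-1.6773, -1.0893)
|BD| = 13.7206
circle(B,6.00) ∩ circle(D,10.00): a=4.5281, h=3.9366
  candidates: C₊=(2.5239,3.1943) cross=54.012; C₋=(3.1490,-4.6539) cross=-54.012
  mode - wants cross < 0 → take C=(3.1490,-4.6539) (cross=-54.012)
ex = (C−B)/|BC| = (0.8044,-0.5941); ey = (0.5941,0.8044)
P = B + 3.12·ex + 2.74·ey = (2.4602,-0.7389)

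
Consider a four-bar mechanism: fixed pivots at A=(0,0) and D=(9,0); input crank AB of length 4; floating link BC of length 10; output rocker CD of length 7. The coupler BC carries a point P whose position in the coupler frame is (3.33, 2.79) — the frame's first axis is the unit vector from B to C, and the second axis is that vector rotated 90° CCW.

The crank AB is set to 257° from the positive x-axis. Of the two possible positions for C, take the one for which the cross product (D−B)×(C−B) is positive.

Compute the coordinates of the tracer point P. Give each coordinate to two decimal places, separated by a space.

A=(0,0), D=(9.00,0)
B = A + 4.00·(cos257°, sin257°) = (-0.8998, -3.8975)
|BD| = 10.6394
circle(B,10.00) ∩ circle(D,7.00): a=7.7164, h=6.3605
  candidates: C₊=(3.9502,4.8476) cross=67.672; C₋=(8.6103,-6.9891) cross=-67.672
  mode + wants cross > 0 → take C=(3.9502,4.8476) (cross=67.672)
ex = (C−B)/|BC| = (0.4850,0.8745); ey = (-0.8745,0.4850)
P = B + 3.33·ex + 2.79·ey = (-1.7246,0.3678)

-1.72 0.37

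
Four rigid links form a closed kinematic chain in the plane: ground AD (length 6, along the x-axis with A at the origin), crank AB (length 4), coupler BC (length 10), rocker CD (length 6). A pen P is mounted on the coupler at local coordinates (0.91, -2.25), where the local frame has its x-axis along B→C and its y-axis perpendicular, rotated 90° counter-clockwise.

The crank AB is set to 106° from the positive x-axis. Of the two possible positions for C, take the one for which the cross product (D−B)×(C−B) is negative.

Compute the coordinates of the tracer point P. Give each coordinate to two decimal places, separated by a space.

A=(0,0), D=(6.00,0)
B = A + 4.00·(cos106°, sin106°) = (-1.1025, 3.8450)
|BD| = 8.0765
circle(B,10.00) ∩ circle(D,6.00): a=8.0004, h=5.9995
  candidates: C₊=(8.7892,5.3123) cross=48.455; C₋=(3.0768,-5.2397) cross=-48.455
  mode - wants cross < 0 → take C=(3.0768,-5.2397) (cross=-48.455)
ex = (C−B)/|BC| = (0.4179,-0.9085); ey = (0.9085,0.4179)
P = B + 0.91·ex + -2.25·ey = (-2.7663,2.0780)

-2.77 2.08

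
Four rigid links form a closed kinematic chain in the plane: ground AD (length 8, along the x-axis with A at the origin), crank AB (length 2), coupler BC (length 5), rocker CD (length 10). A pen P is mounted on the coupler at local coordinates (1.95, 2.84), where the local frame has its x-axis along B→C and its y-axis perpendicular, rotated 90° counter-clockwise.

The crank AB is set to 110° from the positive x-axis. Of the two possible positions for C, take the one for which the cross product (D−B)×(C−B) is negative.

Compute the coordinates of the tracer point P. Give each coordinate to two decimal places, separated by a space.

1.79 -0.52

A=(0,0), D=(8.00,0)
B = A + 2.00·(cos110°, sin110°) = (-0.6840, 1.8794)
|BD| = 8.8851
circle(B,5.00) ∩ circle(D,10.00): a=0.2220, h=4.9951
  candidates: C₊=(0.5895,6.7145) cross=44.382; C₋=(-1.5236,-3.0496) cross=-44.382
  mode - wants cross < 0 → take C=(-1.5236,-3.0496) (cross=-44.382)
ex = (C−B)/|BC| = (-0.1679,-0.9858); ey = (0.9858,-0.1679)
P = B + 1.95·ex + 2.84·ey = (1.7882,-0.5198)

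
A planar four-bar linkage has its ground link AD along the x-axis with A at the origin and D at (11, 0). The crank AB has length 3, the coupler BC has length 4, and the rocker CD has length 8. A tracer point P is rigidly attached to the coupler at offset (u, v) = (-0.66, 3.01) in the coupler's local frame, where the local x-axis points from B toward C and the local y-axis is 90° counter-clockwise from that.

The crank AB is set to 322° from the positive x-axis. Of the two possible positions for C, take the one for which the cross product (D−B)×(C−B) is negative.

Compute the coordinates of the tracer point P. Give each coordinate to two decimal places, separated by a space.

A=(0,0), D=(11.00,0)
B = A + 3.00·(cos322°, sin322°) = (2.3640, -1.8470)
|BD| = 8.8313
circle(B,4.00) ∩ circle(D,8.00): a=1.6980, h=3.6217
  candidates: C₊=(3.2671,2.0498) cross=31.984; C₋=(4.7819,-5.0335) cross=-31.984
  mode - wants cross < 0 → take C=(4.7819,-5.0335) (cross=-31.984)
ex = (C−B)/|BC| = (0.6045,-0.7966); ey = (0.7966,0.6045)
P = B + -0.66·ex + 3.01·ey = (4.3629,0.4983)

4.36 0.50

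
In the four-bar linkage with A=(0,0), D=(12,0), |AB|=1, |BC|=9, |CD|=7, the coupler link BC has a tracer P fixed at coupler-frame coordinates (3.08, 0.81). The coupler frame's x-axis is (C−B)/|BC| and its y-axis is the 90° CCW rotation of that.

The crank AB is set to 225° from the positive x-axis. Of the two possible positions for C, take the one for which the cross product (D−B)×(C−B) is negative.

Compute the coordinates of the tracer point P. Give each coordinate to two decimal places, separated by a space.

2.38 -1.49

A=(0,0), D=(12.00,0)
B = A + 1.00·(cos225°, sin225°) = (-0.7071, -0.7071)
|BD| = 12.7268
circle(B,9.00) ∩ circle(D,7.00): a=7.6206, h=4.7882
  candidates: C₊=(6.6357,4.4971) cross=60.938; C₋=(7.1677,-5.0645) cross=-60.938
  mode - wants cross < 0 → take C=(7.1677,-5.0645) (cross=-60.938)
ex = (C−B)/|BC| = (0.8750,-0.4842); ey = (0.4842,0.8750)
P = B + 3.08·ex + 0.81·ey = (2.3800,-1.4896)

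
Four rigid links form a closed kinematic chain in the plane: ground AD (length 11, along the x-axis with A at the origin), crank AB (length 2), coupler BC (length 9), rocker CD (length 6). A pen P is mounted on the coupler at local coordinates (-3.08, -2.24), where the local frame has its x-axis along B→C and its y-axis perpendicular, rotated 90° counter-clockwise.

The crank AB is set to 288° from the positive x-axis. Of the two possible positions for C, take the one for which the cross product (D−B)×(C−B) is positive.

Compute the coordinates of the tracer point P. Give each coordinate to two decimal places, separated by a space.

A=(0,0), D=(11.00,0)
B = A + 2.00·(cos288°, sin288°) = (0.6180, -1.9021)
|BD| = 10.5548
circle(B,9.00) ∩ circle(D,6.00): a=7.4091, h=5.1093
  candidates: C₊=(6.9851,4.4588) cross=53.927; C₋=(8.8266,-5.5925) cross=-53.927
  mode + wants cross > 0 → take C=(6.9851,4.4588) (cross=53.927)
ex = (C−B)/|BC| = (0.7075,0.7068); ey = (-0.7068,0.7075)
P = B + -3.08·ex + -2.24·ey = (0.0222,-5.6636)

0.02 -5.66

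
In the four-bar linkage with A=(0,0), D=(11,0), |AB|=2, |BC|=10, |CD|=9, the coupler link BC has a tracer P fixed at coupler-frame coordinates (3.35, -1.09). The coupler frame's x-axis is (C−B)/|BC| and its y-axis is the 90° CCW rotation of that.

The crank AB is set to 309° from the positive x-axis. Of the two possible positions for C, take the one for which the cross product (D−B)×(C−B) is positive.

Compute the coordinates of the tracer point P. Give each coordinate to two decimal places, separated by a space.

3.75 0.93

A=(0,0), D=(11.00,0)
B = A + 2.00·(cos309°, sin309°) = (1.2586, -1.5543)
|BD| = 9.8646
circle(B,10.00) ∩ circle(D,9.00): a=5.8953, h=8.0774
  candidates: C₊=(5.8076,7.3511) cross=79.681; C₋=(8.3530,-8.6020) cross=-79.681
  mode + wants cross > 0 → take C=(5.8076,7.3511) (cross=79.681)
ex = (C−B)/|BC| = (0.4549,0.8905); ey = (-0.8905,0.4549)
P = B + 3.35·ex + -1.09·ey = (3.7532,0.9332)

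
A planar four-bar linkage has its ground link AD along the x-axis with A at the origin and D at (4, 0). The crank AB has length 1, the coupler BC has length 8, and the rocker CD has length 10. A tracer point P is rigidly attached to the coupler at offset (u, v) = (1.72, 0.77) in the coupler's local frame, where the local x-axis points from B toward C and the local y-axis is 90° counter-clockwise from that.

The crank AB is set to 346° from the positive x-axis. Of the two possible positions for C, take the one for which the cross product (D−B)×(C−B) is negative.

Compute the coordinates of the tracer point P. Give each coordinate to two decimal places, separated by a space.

0.82 -2.12

A=(0,0), D=(4.00,0)
B = A + 1.00·(cos346°, sin346°) = (0.9703, -0.2419)
|BD| = 3.0393
circle(B,8.00) ∩ circle(D,10.00): a=-4.4026, h=6.6796
  candidates: C₊=(-3.9501,6.0660) cross=20.302; C₋=(-2.8867,-7.2507) cross=-20.302
  mode - wants cross < 0 → take C=(-2.8867,-7.2507) (cross=-20.302)
ex = (C−B)/|BC| = (-0.4821,-0.8761); ey = (0.8761,-0.4821)
P = B + 1.72·ex + 0.77·ey = (0.8156,-2.1201)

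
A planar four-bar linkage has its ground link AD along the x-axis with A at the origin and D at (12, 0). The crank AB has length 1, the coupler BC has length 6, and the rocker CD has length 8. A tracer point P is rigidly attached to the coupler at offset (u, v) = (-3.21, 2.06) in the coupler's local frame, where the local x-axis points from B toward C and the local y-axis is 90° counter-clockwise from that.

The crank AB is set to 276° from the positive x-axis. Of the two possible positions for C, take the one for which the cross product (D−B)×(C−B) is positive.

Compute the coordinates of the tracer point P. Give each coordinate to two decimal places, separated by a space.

A=(0,0), D=(12.00,0)
B = A + 1.00·(cos276°, sin276°) = (0.1045, -0.9945)
|BD| = 11.9370
circle(B,6.00) ∩ circle(D,8.00): a=4.7957, h=3.6058
  candidates: C₊=(4.5831,2.9983) cross=43.042; C₋=(5.1839,-4.1882) cross=-43.042
  mode + wants cross > 0 → take C=(4.5831,2.9983) (cross=43.042)
ex = (C−B)/|BC| = (0.7464,0.6655); ey = (-0.6655,0.7464)
P = B + -3.21·ex + 2.06·ey = (-3.6624,-1.5930)

-3.66 -1.59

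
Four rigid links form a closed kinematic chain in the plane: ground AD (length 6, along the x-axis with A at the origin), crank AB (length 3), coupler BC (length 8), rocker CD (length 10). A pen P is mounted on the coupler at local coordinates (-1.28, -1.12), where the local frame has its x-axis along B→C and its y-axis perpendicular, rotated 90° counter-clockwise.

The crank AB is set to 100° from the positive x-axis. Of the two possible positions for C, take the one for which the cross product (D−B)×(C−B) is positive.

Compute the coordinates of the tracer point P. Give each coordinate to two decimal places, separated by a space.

A=(0,0), D=(6.00,0)
B = A + 3.00·(cos100°, sin100°) = (-0.5209, 2.9544)
|BD| = 7.1590
circle(B,8.00) ∩ circle(D,10.00): a=1.0652, h=7.9288
  candidates: C₊=(3.7214,9.7369) cross=56.762; C₋=(-2.8228,-4.7073) cross=-56.762
  mode + wants cross > 0 → take C=(3.7214,9.7369) (cross=56.762)
ex = (C−B)/|BC| = (0.5303,0.8478); ey = (-0.8478,0.5303)
P = B + -1.28·ex + -1.12·ey = (-0.2502,1.2753)

-0.25 1.28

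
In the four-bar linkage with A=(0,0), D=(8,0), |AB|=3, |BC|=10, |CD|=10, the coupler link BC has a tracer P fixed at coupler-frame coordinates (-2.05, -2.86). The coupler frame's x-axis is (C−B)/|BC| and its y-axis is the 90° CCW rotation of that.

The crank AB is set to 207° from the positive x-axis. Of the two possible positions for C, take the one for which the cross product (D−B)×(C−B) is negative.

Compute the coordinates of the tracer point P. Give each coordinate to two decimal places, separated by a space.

A=(0,0), D=(8.00,0)
B = A + 3.00·(cos207°, sin207°) = (-2.6730, -1.3620)
|BD| = 10.7596
circle(B,10.00) ∩ circle(D,10.00): a=5.3798, h=8.4296
  candidates: C₊=(1.5965,7.6808) cross=90.699; C₋=(3.7305,-9.0428) cross=-90.699
  mode - wants cross < 0 → take C=(3.7305,-9.0428) (cross=-90.699)
ex = (C−B)/|BC| = (0.6404,-0.7681); ey = (0.7681,0.6404)
P = B + -2.05·ex + -2.86·ey = (-6.1825,-1.6188)

-6.18 -1.62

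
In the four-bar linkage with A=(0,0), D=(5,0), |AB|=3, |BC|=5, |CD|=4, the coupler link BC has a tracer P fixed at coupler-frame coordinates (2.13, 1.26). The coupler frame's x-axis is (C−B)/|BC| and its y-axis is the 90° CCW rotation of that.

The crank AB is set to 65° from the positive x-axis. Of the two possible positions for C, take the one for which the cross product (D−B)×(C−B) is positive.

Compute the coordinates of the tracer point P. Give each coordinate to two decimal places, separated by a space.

A=(0,0), D=(5.00,0)
B = A + 3.00·(cos65°, sin65°) = (1.2679, 2.7189)
|BD| = 4.6175
circle(B,5.00) ∩ circle(D,4.00): a=3.2833, h=3.7709
  candidates: C₊=(6.1420,3.8335) cross=17.412; C₋=(1.7012,-2.2623) cross=-17.412
  mode + wants cross > 0 → take C=(6.1420,3.8335) (cross=17.412)
ex = (C−B)/|BC| = (0.9748,0.2229); ey = (-0.2229,0.9748)
P = B + 2.13·ex + 1.26·ey = (3.0634,4.4220)

3.06 4.42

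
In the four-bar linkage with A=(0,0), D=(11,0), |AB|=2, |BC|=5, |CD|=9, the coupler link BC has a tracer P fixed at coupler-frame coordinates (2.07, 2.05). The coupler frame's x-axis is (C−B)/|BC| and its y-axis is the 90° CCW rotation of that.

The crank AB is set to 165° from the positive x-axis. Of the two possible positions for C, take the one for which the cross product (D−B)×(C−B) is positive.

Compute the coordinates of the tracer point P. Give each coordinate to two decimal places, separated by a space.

-1.08 3.30

A=(0,0), D=(11.00,0)
B = A + 2.00·(cos165°, sin165°) = (-1.9319, 0.5176)
|BD| = 12.9422
circle(B,5.00) ∩ circle(D,9.00): a=4.3076, h=2.5386
  candidates: C₊=(2.4739,2.8819) cross=32.854; C₋=(2.2708,-2.1912) cross=-32.854
  mode + wants cross > 0 → take C=(2.4739,2.8819) (cross=32.854)
ex = (C−B)/|BC| = (0.8811,0.4728); ey = (-0.4728,0.8811)
P = B + 2.07·ex + 2.05·ey = (-1.0772,3.3028)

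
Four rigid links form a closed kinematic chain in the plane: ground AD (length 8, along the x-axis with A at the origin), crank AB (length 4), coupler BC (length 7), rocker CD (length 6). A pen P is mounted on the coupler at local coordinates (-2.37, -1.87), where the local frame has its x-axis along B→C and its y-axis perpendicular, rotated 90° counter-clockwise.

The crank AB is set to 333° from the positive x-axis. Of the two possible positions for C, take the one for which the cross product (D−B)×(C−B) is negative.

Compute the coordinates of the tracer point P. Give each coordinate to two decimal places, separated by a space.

A=(0,0), D=(8.00,0)
B = A + 4.00·(cos333°, sin333°) = (3.5640, -1.8160)
|BD| = 4.7933
circle(B,7.00) ∩ circle(D,6.00): a=3.7527, h=5.9091
  candidates: C₊=(4.7983,5.0744) cross=28.324; C₋=(9.2757,-5.8628) cross=-28.324
  mode - wants cross < 0 → take C=(9.2757,-5.8628) (cross=-28.324)
ex = (C−B)/|BC| = (0.8160,-0.5781); ey = (0.5781,0.8160)
P = B + -2.37·ex + -1.87·ey = (0.5491,-1.9716)

0.55 -1.97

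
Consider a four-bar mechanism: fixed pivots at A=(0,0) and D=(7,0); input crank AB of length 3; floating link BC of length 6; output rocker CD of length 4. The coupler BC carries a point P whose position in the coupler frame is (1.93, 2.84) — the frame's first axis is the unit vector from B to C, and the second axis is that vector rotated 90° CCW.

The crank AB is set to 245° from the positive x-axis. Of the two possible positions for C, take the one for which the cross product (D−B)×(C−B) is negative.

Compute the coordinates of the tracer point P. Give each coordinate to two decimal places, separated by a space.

A=(0,0), D=(7.00,0)
B = A + 3.00·(cos245°, sin245°) = (-1.2679, -2.7189)
|BD| = 8.7034
circle(B,6.00) ∩ circle(D,4.00): a=5.5007, h=2.3963
  candidates: C₊=(3.2089,1.2759) cross=20.856; C₋=(4.7061,-3.2769) cross=-20.856
  mode - wants cross < 0 → take C=(4.7061,-3.2769) (cross=-20.856)
ex = (C−B)/|BC| = (0.9957,-0.0930); ey = (0.0930,0.9957)
P = B + 1.93·ex + 2.84·ey = (0.9179,-0.0707)

0.92 -0.07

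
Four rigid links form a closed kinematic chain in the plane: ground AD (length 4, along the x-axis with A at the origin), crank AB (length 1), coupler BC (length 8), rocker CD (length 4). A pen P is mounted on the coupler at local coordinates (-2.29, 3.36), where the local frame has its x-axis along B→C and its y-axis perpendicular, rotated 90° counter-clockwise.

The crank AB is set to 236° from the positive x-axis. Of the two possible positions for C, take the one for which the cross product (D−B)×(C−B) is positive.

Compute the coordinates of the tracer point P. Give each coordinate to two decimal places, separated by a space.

-4.25 0.89

A=(0,0), D=(4.00,0)
B = A + 1.00·(cos236°, sin236°) = (-0.5592, -0.8290)
|BD| = 4.6340
circle(B,8.00) ∩ circle(D,4.00): a=7.4961, h=2.7943
  candidates: C₊=(6.3161,3.2612) cross=12.948; C₋=(7.3159,-2.2371) cross=-12.948
  mode + wants cross > 0 → take C=(6.3161,3.2612) (cross=12.948)
ex = (C−B)/|BC| = (0.8594,0.5113); ey = (-0.5113,0.8594)
P = B + -2.29·ex + 3.36·ey = (-4.2452,0.8877)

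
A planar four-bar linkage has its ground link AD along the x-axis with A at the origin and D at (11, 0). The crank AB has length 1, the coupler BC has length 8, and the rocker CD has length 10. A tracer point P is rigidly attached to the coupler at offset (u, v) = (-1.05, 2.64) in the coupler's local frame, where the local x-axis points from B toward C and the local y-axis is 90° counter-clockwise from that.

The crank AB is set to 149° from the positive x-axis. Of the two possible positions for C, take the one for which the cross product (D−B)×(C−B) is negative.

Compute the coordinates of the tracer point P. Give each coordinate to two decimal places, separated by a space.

A=(0,0), D=(11.00,0)
B = A + 1.00·(cos149°, sin149°) = (-0.8572, 0.5150)
|BD| = 11.8683
circle(B,8.00) ∩ circle(D,10.00): a=4.4175, h=6.6697
  candidates: C₊=(3.8456,6.9868) cross=79.159; C₋=(3.2668,-6.3401) cross=-79.159
  mode - wants cross < 0 → take C=(3.2668,-6.3401) (cross=-79.159)
ex = (C−B)/|BC| = (0.5155,-0.8569); ey = (0.8569,0.5155)
P = B + -1.05·ex + 2.64·ey = (0.8638,2.7757)

0.86 2.78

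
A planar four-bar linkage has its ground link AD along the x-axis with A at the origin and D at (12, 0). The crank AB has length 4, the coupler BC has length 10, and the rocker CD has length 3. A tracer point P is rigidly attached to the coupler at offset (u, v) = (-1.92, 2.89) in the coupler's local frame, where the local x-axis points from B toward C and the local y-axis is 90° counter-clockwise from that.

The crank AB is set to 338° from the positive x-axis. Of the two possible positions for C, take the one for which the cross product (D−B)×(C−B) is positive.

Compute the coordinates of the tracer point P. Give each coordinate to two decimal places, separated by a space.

A=(0,0), D=(12.00,0)
B = A + 4.00·(cos338°, sin338°) = (3.7087, -1.4984)
|BD| = 8.4256
circle(B,10.00) ∩ circle(D,3.00): a=9.6130, h=2.7550
  candidates: C₊=(12.6786,2.9223) cross=23.212; C₋=(13.6585,-2.4999) cross=-23.212
  mode + wants cross > 0 → take C=(12.6786,2.9223) (cross=23.212)
ex = (C−B)/|BC| = (0.8970,0.4421); ey = (-0.4421,0.8970)
P = B + -1.92·ex + 2.89·ey = (0.7090,0.2451)

0.71 0.25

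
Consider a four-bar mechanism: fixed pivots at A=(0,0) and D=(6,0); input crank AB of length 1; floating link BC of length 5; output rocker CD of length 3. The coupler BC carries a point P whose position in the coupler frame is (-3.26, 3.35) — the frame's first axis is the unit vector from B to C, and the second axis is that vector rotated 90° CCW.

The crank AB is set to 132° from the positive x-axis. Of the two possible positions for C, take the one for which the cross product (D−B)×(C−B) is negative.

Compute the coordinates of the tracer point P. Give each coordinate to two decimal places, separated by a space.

-1.74 5.29

A=(0,0), D=(6.00,0)
B = A + 1.00·(cos132°, sin132°) = (-0.6691, 0.7431)
|BD| = 6.7104
circle(B,5.00) ∩ circle(D,3.00): a=4.5474, h=2.0788
  candidates: C₊=(4.0805,2.3055) cross=13.949; C₋=(3.6201,-1.8264) cross=-13.949
  mode - wants cross < 0 → take C=(3.6201,-1.8264) (cross=-13.949)
ex = (C−B)/|BC| = (0.8578,-0.5139); ey = (0.5139,0.8578)
P = B + -3.26·ex + 3.35·ey = (-1.7441,5.2923)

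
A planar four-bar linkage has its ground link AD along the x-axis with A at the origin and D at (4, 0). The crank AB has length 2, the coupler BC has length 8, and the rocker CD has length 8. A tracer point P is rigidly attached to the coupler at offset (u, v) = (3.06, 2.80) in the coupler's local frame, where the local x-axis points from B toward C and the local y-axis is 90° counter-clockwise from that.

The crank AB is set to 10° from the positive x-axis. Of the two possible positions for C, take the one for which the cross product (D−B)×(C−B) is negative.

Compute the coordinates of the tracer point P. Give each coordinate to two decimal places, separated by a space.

4.64 -2.82

A=(0,0), D=(4.00,0)
B = A + 2.00·(cos10°, sin10°) = (1.9696, 0.3473)
|BD| = 2.0599
circle(B,8.00) ∩ circle(D,8.00): a=1.0299, h=7.9334
  candidates: C₊=(4.3224,7.9935) cross=16.342; C₋=(1.6472,-7.6462) cross=-16.342
  mode - wants cross < 0 → take C=(1.6472,-7.6462) (cross=-16.342)
ex = (C−B)/|BC| = (-0.0403,-0.9992); ey = (0.9992,-0.0403)
P = B + 3.06·ex + 2.80·ey = (4.6440,-2.8231)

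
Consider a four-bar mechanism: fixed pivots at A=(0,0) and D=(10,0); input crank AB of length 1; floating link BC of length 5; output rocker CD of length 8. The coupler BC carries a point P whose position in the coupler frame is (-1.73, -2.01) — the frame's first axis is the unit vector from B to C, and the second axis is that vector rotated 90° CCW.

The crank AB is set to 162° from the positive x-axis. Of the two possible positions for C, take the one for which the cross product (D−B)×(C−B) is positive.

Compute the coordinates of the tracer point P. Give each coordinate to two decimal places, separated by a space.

-0.95 -2.34

A=(0,0), D=(10.00,0)
B = A + 1.00·(cos162°, sin162°) = (-0.9511, 0.3090)
|BD| = 10.9554
circle(B,5.00) ∩ circle(D,8.00): a=3.6978, h=3.3655
  candidates: C₊=(2.8402,3.5689) cross=36.870; C₋=(2.6503,-3.1594) cross=-36.870
  mode + wants cross > 0 → take C=(2.8402,3.5689) (cross=36.870)
ex = (C−B)/|BC| = (0.7582,0.6520); ey = (-0.6520,0.7582)
P = B + -1.73·ex + -2.01·ey = (-0.9524,-2.3430)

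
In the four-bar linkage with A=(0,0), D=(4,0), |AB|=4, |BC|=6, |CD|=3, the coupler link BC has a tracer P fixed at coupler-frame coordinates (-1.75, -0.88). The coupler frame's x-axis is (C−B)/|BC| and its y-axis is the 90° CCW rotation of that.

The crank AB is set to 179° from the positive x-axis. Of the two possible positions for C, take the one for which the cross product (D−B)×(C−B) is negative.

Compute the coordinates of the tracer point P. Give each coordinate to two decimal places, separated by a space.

A=(0,0), D=(4.00,0)
B = A + 4.00·(cos179°, sin179°) = (-3.9994, 0.0698)
|BD| = 7.9997
circle(B,6.00) ∩ circle(D,3.00): a=5.6874, h=1.9114
  candidates: C₊=(1.7045,1.9315) cross=15.290; C₋=(1.6711,-1.8911) cross=-15.290
  mode - wants cross < 0 → take C=(1.6711,-1.8911) (cross=-15.290)
ex = (C−B)/|BC| = (0.9451,-0.3268); ey = (0.3268,0.9451)
P = B + -1.75·ex + -0.88·ey = (-5.9409,-0.1899)

-5.94 -0.19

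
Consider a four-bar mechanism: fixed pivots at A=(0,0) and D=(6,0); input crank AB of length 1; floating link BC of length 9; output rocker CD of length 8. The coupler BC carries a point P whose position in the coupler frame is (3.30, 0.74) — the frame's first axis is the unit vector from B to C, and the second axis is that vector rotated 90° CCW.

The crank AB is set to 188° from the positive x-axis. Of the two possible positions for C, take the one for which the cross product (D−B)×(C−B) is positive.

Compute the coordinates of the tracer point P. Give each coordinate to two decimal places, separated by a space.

0.04 3.08

A=(0,0), D=(6.00,0)
B = A + 1.00·(cos188°, sin188°) = (-0.9903, -0.1392)
|BD| = 6.9917
circle(B,9.00) ∩ circle(D,8.00): a=4.7116, h=7.6682
  candidates: C₊=(3.5677,7.6213) cross=53.613; C₋=(3.8730,-7.7121) cross=-53.613
  mode + wants cross > 0 → take C=(3.5677,7.6213) (cross=53.613)
ex = (C−B)/|BC| = (0.5064,0.8623); ey = (-0.8623,0.5064)
P = B + 3.30·ex + 0.74·ey = (0.0429,3.0811)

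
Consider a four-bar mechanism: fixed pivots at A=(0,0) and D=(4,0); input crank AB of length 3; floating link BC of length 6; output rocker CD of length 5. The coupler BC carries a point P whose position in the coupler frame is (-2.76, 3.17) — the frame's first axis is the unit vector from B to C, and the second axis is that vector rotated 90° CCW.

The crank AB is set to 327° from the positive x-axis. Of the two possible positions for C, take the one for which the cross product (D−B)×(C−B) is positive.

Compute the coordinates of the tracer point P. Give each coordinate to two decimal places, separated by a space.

-0.07 -4.95

A=(0,0), D=(4.00,0)
B = A + 3.00·(cos327°, sin327°) = (2.5160, -1.6339)
|BD| = 2.2072
circle(B,6.00) ∩ circle(D,5.00): a=3.5954, h=4.8034
  candidates: C₊=(1.3776,4.2571) cross=10.602; C₋=(8.4891,-2.2019) cross=-10.602
  mode + wants cross > 0 → take C=(1.3776,4.2571) (cross=10.602)
ex = (C−B)/|BC| = (-0.1897,0.9818); ey = (-0.9818,-0.1897)
P = B + -2.76·ex + 3.17·ey = (-0.0727,-4.9453)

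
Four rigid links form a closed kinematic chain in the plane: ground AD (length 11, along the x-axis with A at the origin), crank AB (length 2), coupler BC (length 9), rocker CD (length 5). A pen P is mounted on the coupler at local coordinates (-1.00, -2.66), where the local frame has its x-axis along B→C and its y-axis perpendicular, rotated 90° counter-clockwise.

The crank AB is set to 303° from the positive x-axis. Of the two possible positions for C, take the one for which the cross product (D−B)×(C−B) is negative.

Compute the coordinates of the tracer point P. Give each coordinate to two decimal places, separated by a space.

-0.77 -3.83

A=(0,0), D=(11.00,0)
B = A + 2.00·(cos303°, sin303°) = (1.0893, -1.6773)
|BD| = 10.0517
circle(B,9.00) ∩ circle(D,5.00): a=7.8114, h=4.4701
  candidates: C₊=(8.0453,4.0336) cross=44.931; C₋=(9.5371,-4.7812) cross=-44.931
  mode - wants cross < 0 → take C=(9.5371,-4.7812) (cross=-44.931)
ex = (C−B)/|BC| = (0.9386,-0.3449); ey = (0.3449,0.9386)
P = B + -1.00·ex + -2.66·ey = (-0.7667,-3.8293)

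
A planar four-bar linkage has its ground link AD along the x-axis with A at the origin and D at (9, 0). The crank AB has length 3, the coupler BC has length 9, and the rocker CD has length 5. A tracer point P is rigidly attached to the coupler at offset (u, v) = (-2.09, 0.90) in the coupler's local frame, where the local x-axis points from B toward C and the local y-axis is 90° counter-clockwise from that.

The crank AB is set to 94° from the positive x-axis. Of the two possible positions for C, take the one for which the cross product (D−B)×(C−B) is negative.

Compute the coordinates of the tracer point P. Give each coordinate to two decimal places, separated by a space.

A=(0,0), D=(9.00,0)
B = A + 3.00·(cos94°, sin94°) = (-0.2093, 2.9927)
|BD| = 9.6833
circle(B,9.00) ∩ circle(D,5.00): a=7.7332, h=4.6040
  candidates: C₊=(8.5683,4.9813) cross=44.582; C₋=(5.7225,-3.7759) cross=-44.582
  mode - wants cross < 0 → take C=(5.7225,-3.7759) (cross=-44.582)
ex = (C−B)/|BC| = (0.6591,-0.7521); ey = (0.7521,0.6591)
P = B + -2.09·ex + 0.90·ey = (-0.9099,5.1577)

-0.91 5.16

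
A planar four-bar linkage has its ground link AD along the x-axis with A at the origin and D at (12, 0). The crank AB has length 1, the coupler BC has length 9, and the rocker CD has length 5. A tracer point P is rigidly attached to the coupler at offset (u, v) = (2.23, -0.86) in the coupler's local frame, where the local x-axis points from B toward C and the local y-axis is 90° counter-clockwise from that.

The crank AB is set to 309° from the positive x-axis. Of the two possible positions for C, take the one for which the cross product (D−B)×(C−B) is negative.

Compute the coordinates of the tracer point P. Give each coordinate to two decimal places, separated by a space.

2.40 -2.38

A=(0,0), D=(12.00,0)
B = A + 1.00·(cos309°, sin309°) = (0.6293, -0.7771)
|BD| = 11.3972
circle(B,9.00) ∩ circle(D,5.00): a=8.1553, h=3.8066
  candidates: C₊=(8.5061,3.5767) cross=43.385; C₋=(9.0252,-4.0188) cross=-43.385
  mode - wants cross < 0 → take C=(9.0252,-4.0188) (cross=-43.385)
ex = (C−B)/|BC| = (0.9329,-0.3602); ey = (0.3602,0.9329)
P = B + 2.23·ex + -0.86·ey = (2.3999,-2.3826)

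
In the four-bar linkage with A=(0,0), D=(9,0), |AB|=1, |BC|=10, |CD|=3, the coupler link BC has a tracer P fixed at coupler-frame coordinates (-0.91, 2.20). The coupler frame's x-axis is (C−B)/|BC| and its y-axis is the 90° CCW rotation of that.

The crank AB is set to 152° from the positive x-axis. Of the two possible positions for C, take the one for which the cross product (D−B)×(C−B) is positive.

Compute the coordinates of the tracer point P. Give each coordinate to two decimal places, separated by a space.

-2.32 2.37

A=(0,0), D=(9.00,0)
B = A + 1.00·(cos152°, sin152°) = (-0.8829, 0.4695)
|BD| = 9.8941
circle(B,10.00) ∩ circle(D,3.00): a=9.5457, h=2.9797
  candidates: C₊=(8.7934,2.9929) cross=29.482; C₋=(8.5107,-2.9598) cross=-29.482
  mode + wants cross > 0 → take C=(8.7934,2.9929) (cross=29.482)
ex = (C−B)/|BC| = (0.9676,0.2523); ey = (-0.2523,0.9676)
P = B + -0.91·ex + 2.20·ey = (-2.3186,2.3686)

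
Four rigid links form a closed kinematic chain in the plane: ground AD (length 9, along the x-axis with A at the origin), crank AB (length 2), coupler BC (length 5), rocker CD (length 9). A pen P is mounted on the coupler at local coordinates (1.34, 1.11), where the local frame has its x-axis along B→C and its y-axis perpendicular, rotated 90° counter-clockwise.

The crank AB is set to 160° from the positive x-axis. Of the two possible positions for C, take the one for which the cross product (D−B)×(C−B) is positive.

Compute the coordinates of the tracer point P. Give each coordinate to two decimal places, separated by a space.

-1.91 2.42

A=(0,0), D=(9.00,0)
B = A + 2.00·(cos160°, sin160°) = (-1.8794, 0.6840)
|BD| = 10.9009
circle(B,5.00) ∩ circle(D,9.00): a=2.8818, h=4.0860
  candidates: C₊=(1.2532,4.5811) cross=44.540; C₋=(0.7404,-3.5747) cross=-44.540
  mode + wants cross > 0 → take C=(1.2532,4.5811) (cross=44.540)
ex = (C−B)/|BC| = (0.6265,0.7794); ey = (-0.7794,0.6265)
P = B + 1.34·ex + 1.11·ey = (-1.9050,2.4239)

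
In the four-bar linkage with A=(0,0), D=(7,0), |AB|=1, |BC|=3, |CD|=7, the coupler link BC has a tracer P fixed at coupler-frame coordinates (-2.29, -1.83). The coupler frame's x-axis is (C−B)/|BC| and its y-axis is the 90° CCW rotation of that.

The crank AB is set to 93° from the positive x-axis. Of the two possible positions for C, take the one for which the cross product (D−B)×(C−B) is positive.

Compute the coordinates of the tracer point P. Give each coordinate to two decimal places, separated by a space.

A=(0,0), D=(7.00,0)
B = A + 1.00·(cos93°, sin93°) = (-0.0523, 0.9986)
|BD| = 7.1227
circle(B,3.00) ∩ circle(D,7.00): a=0.7534, h=2.9039
  candidates: C₊=(1.1008,3.7682) cross=20.683; C₋=(0.2865,-1.9822) cross=-20.683
  mode + wants cross > 0 → take C=(1.1008,3.7682) (cross=20.683)
ex = (C−B)/|BC| = (0.3844,0.9232); ey = (-0.9232,0.3844)
P = B + -2.29·ex + -1.83·ey = (0.7569,-1.8188)

0.76 -1.82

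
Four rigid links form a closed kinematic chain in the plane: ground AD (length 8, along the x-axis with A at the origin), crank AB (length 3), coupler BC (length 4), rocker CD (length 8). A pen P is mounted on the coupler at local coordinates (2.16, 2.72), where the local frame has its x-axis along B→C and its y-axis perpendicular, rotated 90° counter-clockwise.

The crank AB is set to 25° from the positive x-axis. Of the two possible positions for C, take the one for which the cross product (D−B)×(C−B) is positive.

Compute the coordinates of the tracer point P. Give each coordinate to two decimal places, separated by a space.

-0.38 2.83

A=(0,0), D=(8.00,0)
B = A + 3.00·(cos25°, sin25°) = (2.7189, 1.2679)
|BD| = 5.4311
circle(B,4.00) ∩ circle(D,8.00): a=-1.7034, h=3.6192
  candidates: C₊=(1.9075,5.1847) cross=19.656; C₋=(0.2177,-1.8537) cross=-19.656
  mode + wants cross > 0 → take C=(1.9075,5.1847) (cross=19.656)
ex = (C−B)/|BC| = (-0.2029,0.9792); ey = (-0.9792,-0.2029)
P = B + 2.16·ex + 2.72·ey = (-0.3827,2.8311)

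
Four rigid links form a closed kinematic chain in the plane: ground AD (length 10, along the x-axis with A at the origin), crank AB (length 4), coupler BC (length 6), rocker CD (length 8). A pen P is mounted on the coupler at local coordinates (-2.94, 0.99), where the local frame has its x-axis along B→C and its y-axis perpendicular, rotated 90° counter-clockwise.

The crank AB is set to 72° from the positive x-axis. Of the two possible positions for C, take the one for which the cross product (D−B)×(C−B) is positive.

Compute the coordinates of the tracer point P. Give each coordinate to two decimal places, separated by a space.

-1.77 3.03

A=(0,0), D=(10.00,0)
B = A + 4.00·(cos72°, sin72°) = (1.2361, 3.8042)
|BD| = 9.5540
circle(B,6.00) ∩ circle(D,8.00): a=3.3116, h=5.0033
  candidates: C₊=(6.2661,7.0752) cross=47.802; C₋=(2.2816,-2.1040) cross=-47.802
  mode + wants cross > 0 → take C=(6.2661,7.0752) (cross=47.802)
ex = (C−B)/|BC| = (0.8383,0.5452); ey = (-0.5452,0.8383)
P = B + -2.94·ex + 0.99·ey = (-1.7683,3.0314)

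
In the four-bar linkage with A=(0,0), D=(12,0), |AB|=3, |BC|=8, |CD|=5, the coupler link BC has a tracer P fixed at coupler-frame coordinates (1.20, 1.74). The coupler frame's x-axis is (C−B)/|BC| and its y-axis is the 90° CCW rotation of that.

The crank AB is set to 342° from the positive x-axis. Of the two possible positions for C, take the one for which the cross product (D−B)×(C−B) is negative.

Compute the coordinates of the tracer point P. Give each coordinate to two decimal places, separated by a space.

4.71 0.08

A=(0,0), D=(12.00,0)
B = A + 3.00·(cos342°, sin342°) = (2.8532, -0.9271)
|BD| = 9.1937
circle(B,8.00) ∩ circle(D,5.00): a=6.7179, h=4.3440
  candidates: C₊=(9.0988,4.0722) cross=39.937; C₋=(9.9748,-4.5715) cross=-39.937
  mode - wants cross < 0 → take C=(9.9748,-4.5715) (cross=-39.937)
ex = (C−B)/|BC| = (0.8902,-0.4556); ey = (0.4556,0.8902)
P = B + 1.20·ex + 1.74·ey = (4.7141,0.0752)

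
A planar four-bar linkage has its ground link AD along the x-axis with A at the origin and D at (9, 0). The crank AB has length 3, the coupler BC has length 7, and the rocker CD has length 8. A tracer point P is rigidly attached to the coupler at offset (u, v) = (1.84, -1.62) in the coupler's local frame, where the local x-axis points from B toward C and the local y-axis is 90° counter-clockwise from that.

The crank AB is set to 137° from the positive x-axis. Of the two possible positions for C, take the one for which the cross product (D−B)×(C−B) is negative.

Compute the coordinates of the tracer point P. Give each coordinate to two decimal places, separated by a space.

A=(0,0), D=(9.00,0)
B = A + 3.00·(cos137°, sin137°) = (-2.1941, 2.0460)
|BD| = 11.3795
circle(B,7.00) ∩ circle(D,8.00): a=5.0307, h=4.8675
  candidates: C₊=(3.6298,5.9297) cross=55.389; C₋=(1.8795,-3.6467) cross=-55.389
  mode - wants cross < 0 → take C=(1.8795,-3.6467) (cross=-55.389)
ex = (C−B)/|BC| = (0.5819,-0.8132); ey = (0.8132,0.5819)
P = B + 1.84·ex + -1.62·ey = (-2.4407,-0.3931)

-2.44 -0.39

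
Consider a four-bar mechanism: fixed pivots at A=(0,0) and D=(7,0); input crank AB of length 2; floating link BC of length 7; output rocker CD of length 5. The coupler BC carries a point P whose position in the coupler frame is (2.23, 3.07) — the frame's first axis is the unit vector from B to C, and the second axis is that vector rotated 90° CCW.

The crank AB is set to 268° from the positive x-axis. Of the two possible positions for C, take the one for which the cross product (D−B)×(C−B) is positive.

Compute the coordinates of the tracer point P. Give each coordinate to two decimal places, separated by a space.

A=(0,0), D=(7.00,0)
B = A + 2.00·(cos268°, sin268°) = (-0.0698, -1.9988)
|BD| = 7.3469
circle(B,7.00) ∩ circle(D,5.00): a=5.3068, h=4.5649
  candidates: C₊=(3.7949,3.8376) cross=33.538; C₋=(6.2787,-4.9477) cross=-33.538
  mode + wants cross > 0 → take C=(3.7949,3.8376) (cross=33.538)
ex = (C−B)/|BC| = (0.5521,0.8338); ey = (-0.8338,0.5521)
P = B + 2.23·ex + 3.07·ey = (-1.3983,1.5555)

-1.40 1.56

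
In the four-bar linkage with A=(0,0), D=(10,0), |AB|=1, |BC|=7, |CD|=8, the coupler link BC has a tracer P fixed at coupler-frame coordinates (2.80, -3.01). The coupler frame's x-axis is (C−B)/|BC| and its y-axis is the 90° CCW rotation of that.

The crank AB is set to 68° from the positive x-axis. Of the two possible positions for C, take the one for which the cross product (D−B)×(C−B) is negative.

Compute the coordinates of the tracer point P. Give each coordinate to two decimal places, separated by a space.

-0.84 -3.00

A=(0,0), D=(10.00,0)
B = A + 1.00·(cos68°, sin68°) = (0.3746, 0.9272)
|BD| = 9.6699
circle(B,7.00) ∩ circle(D,8.00): a=4.0594, h=5.7028
  candidates: C₊=(4.9621,6.2144) cross=55.145; C₋=(3.8685,-5.1385) cross=-55.145
  mode - wants cross < 0 → take C=(3.8685,-5.1385) (cross=-55.145)
ex = (C−B)/|BC| = (0.4991,-0.8665); ey = (0.8665,0.4991)
P = B + 2.80·ex + -3.01·ey = (-0.8361,-3.0015)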